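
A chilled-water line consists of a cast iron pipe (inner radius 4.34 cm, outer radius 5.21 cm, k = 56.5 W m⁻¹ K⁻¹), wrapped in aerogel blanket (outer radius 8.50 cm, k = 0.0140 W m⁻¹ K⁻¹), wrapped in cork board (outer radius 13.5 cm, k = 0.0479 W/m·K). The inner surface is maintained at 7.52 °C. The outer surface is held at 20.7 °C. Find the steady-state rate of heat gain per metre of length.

Q' = 1.86 W/m

Series thermal resistances, inner to outer:
  R'_cast iron = ln(0.0521/0.0434)/(2πk) = 0.1827/(2π·56.5) = 5.147×10^-4 m·K/W
  R'_aerogel blanket = ln(0.0850/0.0521)/(2πk) = 0.4895/(2π·0.0140) = 5.565 m·K/W
  R'_cork board = ln(0.135/0.0850)/(2πk) = 0.4626/(2π·0.0479) = 1.537 m·K/W
ΣR = 5.147×10^-4 + 5.565 + 1.537 = 7.103 m·K/W
Q' = ΔT/ΣR = (7.52 °C − 20.7 °C)/7.103 = -1.86 W/m
(Negative Q' ⇒ heat flows inward; heat gain = 1.86 W/m.)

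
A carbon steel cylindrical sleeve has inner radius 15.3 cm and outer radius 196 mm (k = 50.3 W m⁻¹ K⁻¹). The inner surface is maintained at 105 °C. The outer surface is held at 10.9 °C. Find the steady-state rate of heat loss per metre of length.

Q' = 2πk·ΔT/ln(r₂/r₁) = 2π × 50.3 × 94.1 / ln(0.196/0.153) = 1.20×10^5 W/m

Q' = 1.20×10^5 W/m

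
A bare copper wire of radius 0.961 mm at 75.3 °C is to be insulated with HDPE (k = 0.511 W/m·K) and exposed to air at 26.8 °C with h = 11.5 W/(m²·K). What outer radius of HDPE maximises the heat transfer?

r_cr = 4.44 cm

For a cylinder, r_cr = k_ins/h = 0.511/11.5 = 0.0444 m = 4.44 cm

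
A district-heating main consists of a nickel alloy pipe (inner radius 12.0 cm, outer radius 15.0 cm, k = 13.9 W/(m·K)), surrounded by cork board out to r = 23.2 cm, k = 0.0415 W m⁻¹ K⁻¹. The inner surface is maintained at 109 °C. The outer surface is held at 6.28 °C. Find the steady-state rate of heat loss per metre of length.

Resistance network (inner→outer):
  R'_nickel alloy = ln(0.150/0.120)/(2πk) = 0.2231/(2π·13.9) = 0.002555 m·K/W
  R'_cork board = ln(0.232/0.150)/(2πk) = 0.4361/(2π·0.0415) = 1.672 m·K/W
ΣR = 0.002555 + 1.672 = 1.675 m·K/W
Q' = ΔT/ΣR = (109 °C − 6.28 °C)/1.675 = 61.3 W/m

Q' = 61.3 W/m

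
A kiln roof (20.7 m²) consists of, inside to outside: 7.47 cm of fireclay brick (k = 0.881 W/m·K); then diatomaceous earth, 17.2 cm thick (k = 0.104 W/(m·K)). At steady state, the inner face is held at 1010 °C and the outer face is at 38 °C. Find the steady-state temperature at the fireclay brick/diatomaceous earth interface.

Resistance network (inner→outer):
  R_fireclay brick = L/(kA) = 0.0747/(0.881·20.7) = 0.004096 K/W
  R_diatomaceous earth = L/(kA) = 0.172/(0.104·20.7) = 0.07990 K/W
ΣR = 0.004096 + 0.07990 = 0.08400 K/W
Q = ΔT/ΣR = (1010 °C − 38 °C)/0.08400 = 11570 W
From the inner boundary to the fireclay brick/diatomaceous earth interface, ΣR_partial = 0.004096 K/W.
T_interface = T_in − Q·ΣR_partial = 1010 °C − (11570)(0.004096) = 963 °C

T = 963 °C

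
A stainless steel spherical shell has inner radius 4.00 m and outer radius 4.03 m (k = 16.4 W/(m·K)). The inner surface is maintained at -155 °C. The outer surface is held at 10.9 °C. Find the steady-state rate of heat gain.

Q = 4πk·ΔT/(1/r₁ − 1/r₂) = 4π × 16.4 × 165.9 / (1/4.00 − 1/4.03) = 1.84×10^7 W

Q = 1.84×10^7 W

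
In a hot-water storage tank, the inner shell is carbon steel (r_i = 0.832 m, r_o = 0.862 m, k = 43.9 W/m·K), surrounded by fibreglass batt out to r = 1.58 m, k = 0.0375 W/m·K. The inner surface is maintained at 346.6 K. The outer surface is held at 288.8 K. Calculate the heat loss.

Q = 51.7 W

Resistance network (inner→outer):
  R_carbon steel = (1/0.832 − 1/0.862)/(4πk) = 0.04183/(4π·43.9) = 7.583×10^-5 K/W
  R_fibreglass batt = (1/0.862 − 1/1.58)/(4πk) = 0.5272/(4π·0.0375) = 1.119 K/W
ΣR = 7.583×10^-5 + 1.119 = 1.119 K/W
Q = ΔT/ΣR = (346.6 K − 288.8 K)/1.119 = 51.7 W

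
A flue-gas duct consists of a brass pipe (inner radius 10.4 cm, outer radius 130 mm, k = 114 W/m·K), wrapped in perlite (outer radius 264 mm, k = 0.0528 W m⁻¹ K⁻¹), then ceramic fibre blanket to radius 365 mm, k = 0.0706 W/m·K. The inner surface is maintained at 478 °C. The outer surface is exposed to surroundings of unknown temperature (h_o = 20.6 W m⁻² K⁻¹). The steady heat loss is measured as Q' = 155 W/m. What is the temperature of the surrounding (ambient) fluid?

Sum the resistances:
  R'_brass = ln(0.130/0.104)/(2πk) = 0.2231/(2π·114) = 3.115×10^-4 m·K/W
  R'_perlite = ln(0.264/0.130)/(2πk) = 0.7084/(2π·0.0528) = 2.135 m·K/W
  R'_ceramic fibre blanket = ln(0.365/0.264)/(2πk) = 0.3239/(2π·0.0706) = 0.7303 m·K/W
  R'_conv,out = 1/(2πr h) = 1/(2π·0.365·20.6) = 0.02117 m·K/W
ΣR = 2.887 m·K/W
ΔT = Q'·ΣR = 155 × 2.887 = 447.5 K
Heat flows outward, so T_out = T_in − ΔT = 478 − 447.5 = 30.5 °C

T_out = 30.5 °C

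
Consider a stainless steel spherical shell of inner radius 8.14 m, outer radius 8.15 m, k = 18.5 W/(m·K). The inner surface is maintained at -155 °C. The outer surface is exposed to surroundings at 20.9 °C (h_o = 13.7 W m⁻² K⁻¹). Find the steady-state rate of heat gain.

Q = 2.00×10^6 W

Resistance network (inner→outer):
  R_stainless steel = (1/8.14 − 1/8.15)/(4πk) = 1.507×10^-4/(4π·18.5) = 6.484×10^-7 K/W
  R_conv,out = 1/(4πr²h) = 1/(4π·8.15²·13.7) = 8.745×10^-5 K/W
ΣR = 6.484×10^-7 + 8.745×10^-5 = 8.810×10^-5 K/W
Q = ΔT/ΣR = (-155 °C − 20.9 °C)/8.810×10^-5 = -2.00×10^6 W
(Negative Q ⇒ heat flows inward; heat gain = 2.00×10^6 W.)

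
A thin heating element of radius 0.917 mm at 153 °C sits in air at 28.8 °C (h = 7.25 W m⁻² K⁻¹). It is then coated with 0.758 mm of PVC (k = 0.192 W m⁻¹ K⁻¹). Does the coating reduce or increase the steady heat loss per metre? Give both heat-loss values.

Critical radius for a cylinder: r_cr = k/h = 0.0265 m = 2.65 cm.
Outer radius after coating: r₂ = 9.17×10^-4 + 7.58×10^-4 = 0.001675 m.
Since r₁ < r_cr and r₂ ≤ r_cr, the coating moves toward the maximum at r_cr — heat loss rises.
Bare: R = 1/(2πr₁h) = 23.94 m·K/W; Q = 124.2/23.94 = 5.19 W/m.
Coated: R = R_cond + R_conv = 13.61 m·K/W; Q = 124.2/13.61 = 9.13 W/m.

increases: 5.19 → 9.13 W/m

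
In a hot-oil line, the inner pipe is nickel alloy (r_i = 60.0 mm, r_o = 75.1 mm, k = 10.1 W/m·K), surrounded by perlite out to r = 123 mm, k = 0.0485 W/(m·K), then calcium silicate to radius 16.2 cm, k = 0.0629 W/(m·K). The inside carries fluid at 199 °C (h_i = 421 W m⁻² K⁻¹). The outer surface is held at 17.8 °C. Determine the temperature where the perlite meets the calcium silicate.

T = 72.1 °C

Treat each layer as a resistance in series:
  R'_conv,in = 1/(2πr h) = 1/(2π·0.0600·421) = 0.006301 m·K/W
  R'_nickel alloy = ln(0.0751/0.0600)/(2πk) = 0.2245/(2π·10.1) = 0.003537 m·K/W
  R'_perlite = ln(0.123/0.0751)/(2πk) = 0.4934/(2π·0.0485) = 1.619 m·K/W
  R'_calcium silicate = ln(0.162/0.123)/(2πk) = 0.2754/(2π·0.0629) = 0.6969 m·K/W
ΣR = 0.006301 + 0.003537 + 1.619 + 0.6969 = 2.326 m·K/W
Q' = ΔT/ΣR = (199 °C − 17.8 °C)/2.326 = 77.90 W/m
From the inner boundary to the perlite/calcium silicate interface, ΣR_partial = 1.629 m·K/W.
T_interface = T_in − Q'·ΣR_partial = 199 °C − (77.90)(1.629) = 72.1 °C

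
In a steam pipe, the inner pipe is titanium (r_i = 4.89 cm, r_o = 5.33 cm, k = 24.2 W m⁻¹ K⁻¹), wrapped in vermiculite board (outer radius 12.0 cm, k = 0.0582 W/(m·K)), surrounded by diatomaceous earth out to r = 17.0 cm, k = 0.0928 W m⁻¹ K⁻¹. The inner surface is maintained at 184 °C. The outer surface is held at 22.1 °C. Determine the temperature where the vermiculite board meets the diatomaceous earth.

T = 56.4 °C

Treat each layer as a resistance in series:
  R'_titanium = ln(0.0533/0.0489)/(2πk) = 0.08616/(2π·24.2) = 5.666×10^-4 m·K/W
  R'_vermiculite board = ln(0.120/0.0533)/(2πk) = 0.8116/(2π·0.0582) = 2.219 m·K/W
  R'_diatomaceous earth = ln(0.170/0.120)/(2πk) = 0.3483/(2π·0.0928) = 0.5974 m·K/W
ΣR = 5.666×10^-4 + 2.219 + 0.5974 = 2.817 m·K/W
Q' = ΔT/ΣR = (184 °C − 22.1 °C)/2.817 = 57.47 W/m
From the inner boundary to the vermiculite board/diatomaceous earth interface, ΣR_partial = 2.220 m·K/W.
T_interface = T_in − Q'·ΣR_partial = 184 °C − (57.47)(2.220) = 56.4 °C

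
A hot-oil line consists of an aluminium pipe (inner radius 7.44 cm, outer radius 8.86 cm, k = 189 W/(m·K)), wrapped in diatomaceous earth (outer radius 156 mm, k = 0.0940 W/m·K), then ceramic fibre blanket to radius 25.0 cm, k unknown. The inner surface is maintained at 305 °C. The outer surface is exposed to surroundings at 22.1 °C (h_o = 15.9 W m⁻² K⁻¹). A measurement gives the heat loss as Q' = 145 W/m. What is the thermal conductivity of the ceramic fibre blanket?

k = 0.0788 W/m·K

ΣR = ΔT/Q' = |305 − 22.1|/145 = 1.951 m·K/W
Known resistances:
  R'_aluminium = ln(0.0886/0.0744)/(2πk) = 0.1747/(2π·189) = 1.471×10^-4 m·K/W
  R'_diatomaceous earth = ln(0.156/0.0886)/(2πk) = 0.5657/(2π·0.0940) = 0.9578 m·K/W
  R'_conv,out = 1/(2πr h) = 1/(2π·0.250·15.9) = 0.04004 m·K/W
R_ceramic fibre blanket = ΣR − ΣR_known = 1.951 − 0.9980 = 0.9530 m·K/W
ln(r₂/r₁)/(2πk) = 0.9530 ⇒ k = 0.4716/(2π·0.9530) = 0.0788 W/m·K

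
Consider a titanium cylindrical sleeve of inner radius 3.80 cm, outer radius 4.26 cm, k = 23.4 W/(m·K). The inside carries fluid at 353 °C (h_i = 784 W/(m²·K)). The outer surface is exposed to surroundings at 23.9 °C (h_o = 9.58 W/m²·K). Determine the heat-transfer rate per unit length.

Q' = 831 W/m

Series thermal resistances, inner to outer:
  R'_conv,in = 1/(2πr h) = 1/(2π·0.0380·784) = 0.005342 m·K/W
  R'_titanium = ln(0.0426/0.0380)/(2πk) = 0.1143/(2π·23.4) = 7.772×10^-4 m·K/W
  R'_conv,out = 1/(2πr h) = 1/(2π·0.0426·9.58) = 0.3900 m·K/W
ΣR = 0.005342 + 7.772×10^-4 + 0.3900 = 0.3961 m·K/W
Q' = ΔT/ΣR = (353 °C − 23.9 °C)/0.3961 = 831 W/m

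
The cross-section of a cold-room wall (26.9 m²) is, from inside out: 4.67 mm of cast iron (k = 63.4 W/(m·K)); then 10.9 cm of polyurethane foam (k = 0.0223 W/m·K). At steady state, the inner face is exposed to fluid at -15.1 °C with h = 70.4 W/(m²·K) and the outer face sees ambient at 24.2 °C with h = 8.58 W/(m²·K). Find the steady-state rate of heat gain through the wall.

Q = 211 W

Series thermal resistances, inner to outer:
  R_conv,in = 1/(hA) = 1/(70.4·26.9) = 5.281×10^-4 K/W
  R_cast iron = L/(kA) = 0.00467/(63.4·26.9) = 2.738×10^-6 K/W
  R_polyurethane foam = L/(kA) = 0.109/(0.0223·26.9) = 0.1817 K/W
  R_conv,out = 1/(hA) = 1/(8.58·26.9) = 0.004333 K/W
ΣR = 5.281×10^-4 + 2.738×10^-6 + 0.1817 + 0.004333 = 0.1866 K/W
Q = ΔT/ΣR = (-15.1 °C − 24.2 °C)/0.1866 = -211 W
(Negative Q ⇒ heat flows inward; heat gain = 211 W.)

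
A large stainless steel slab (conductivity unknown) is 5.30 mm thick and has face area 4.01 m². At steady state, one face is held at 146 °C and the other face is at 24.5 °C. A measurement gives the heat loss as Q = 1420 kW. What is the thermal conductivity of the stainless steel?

ΣR = ΔT/Q = |146 − 24.5|/1.42×10^6 = 8.556×10^-5 K/W
L/(kA) = 8.556×10^-5 ⇒ k = 0.00530/(8.556×10^-5·4.01) = 15.4 W/m·K

k = 15.4 W/m·K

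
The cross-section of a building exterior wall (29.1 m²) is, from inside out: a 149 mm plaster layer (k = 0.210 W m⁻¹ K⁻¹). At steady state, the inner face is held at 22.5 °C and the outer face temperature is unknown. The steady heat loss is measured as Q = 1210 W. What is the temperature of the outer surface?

T_out = -7.00 °C

Sum the resistances:
  R_plaster = L/(kA) = 0.149/(0.210·29.1) = 0.02438 K/W
ΣR = 0.02438 K/W
ΔT = Q·ΣR = 1210 × 0.02438 = 29.50 K
Heat flows outward, so T_out = T_in − ΔT = 22.5 − 29.50 = -7.00 °C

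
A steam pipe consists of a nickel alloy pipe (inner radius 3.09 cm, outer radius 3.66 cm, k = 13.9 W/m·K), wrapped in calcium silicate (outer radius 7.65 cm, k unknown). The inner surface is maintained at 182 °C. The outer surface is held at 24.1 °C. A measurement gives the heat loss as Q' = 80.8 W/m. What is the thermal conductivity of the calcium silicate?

ΣR = ΔT/Q' = |182 − 24.1|/80.8 = 1.954 m·K/W
Known resistances:
  R'_nickel alloy = ln(0.0366/0.0309)/(2πk) = 0.1693/(2π·13.9) = 0.001938 m·K/W
R_calcium silicate = ΣR − ΣR_known = 1.954 − 0.001938 = 1.952 m·K/W
ln(r₂/r₁)/(2πk) = 1.952 ⇒ k = 0.7372/(2π·1.952) = 0.0601 W/m·K

k = 0.0601 W/m·K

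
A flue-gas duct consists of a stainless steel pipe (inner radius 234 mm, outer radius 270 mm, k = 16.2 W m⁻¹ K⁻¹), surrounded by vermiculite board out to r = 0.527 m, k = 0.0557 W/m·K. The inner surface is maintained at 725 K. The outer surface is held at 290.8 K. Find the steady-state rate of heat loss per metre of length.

Treat each layer as a resistance in series:
  R'_stainless steel = ln(0.270/0.234)/(2πk) = 0.1431/(2π·16.2) = 0.001406 m·K/W
  R'_vermiculite board = ln(0.527/0.270)/(2πk) = 0.6688/(2π·0.0557) = 1.911 m·K/W
ΣR = 0.001406 + 1.911 = 1.912 m·K/W
Q' = ΔT/ΣR = (725 K − 290.8 K)/1.912 = 227 W/m

Q' = 227 W/m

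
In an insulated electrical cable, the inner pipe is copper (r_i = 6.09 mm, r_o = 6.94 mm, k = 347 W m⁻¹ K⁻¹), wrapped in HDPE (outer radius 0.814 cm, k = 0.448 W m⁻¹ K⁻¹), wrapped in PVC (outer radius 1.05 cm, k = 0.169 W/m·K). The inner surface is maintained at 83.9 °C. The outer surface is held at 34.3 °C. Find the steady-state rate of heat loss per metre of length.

Q' = 167 W/m

Treat each layer as a resistance in series:
  R'_copper = ln(0.00694/0.00609)/(2πk) = 0.1307/(2π·347) = 5.993×10^-5 m·K/W
  R'_HDPE = ln(0.00814/0.00694)/(2πk) = 0.1595/(2π·0.448) = 0.05666 m·K/W
  R'_PVC = ln(0.0105/0.00814)/(2πk) = 0.2546/(2π·0.169) = 0.2398 m·K/W
ΣR = 5.993×10^-5 + 0.05666 + 0.2398 = 0.2965 m·K/W
Q' = ΔT/ΣR = (83.9 °C − 34.3 °C)/0.2965 = 167 W/m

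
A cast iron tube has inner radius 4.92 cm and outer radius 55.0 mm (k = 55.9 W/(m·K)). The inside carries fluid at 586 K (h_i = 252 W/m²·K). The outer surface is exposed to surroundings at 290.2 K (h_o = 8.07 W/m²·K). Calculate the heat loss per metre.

Treat each layer as a resistance in series:
  R'_conv,in = 1/(2πr h) = 1/(2π·0.0492·252) = 0.01284 m·K/W
  R'_cast iron = ln(0.0550/0.0492)/(2πk) = 0.1114/(2π·55.9) = 3.173×10^-4 m·K/W
  R'_conv,out = 1/(2πr h) = 1/(2π·0.0550·8.07) = 0.3586 m·K/W
ΣR = 0.01284 + 3.173×10^-4 + 0.3586 = 0.3718 m·K/W
Q' = ΔT/ΣR = (586 K − 290.2 K)/0.3718 = 796 W/m

Q' = 796 W/m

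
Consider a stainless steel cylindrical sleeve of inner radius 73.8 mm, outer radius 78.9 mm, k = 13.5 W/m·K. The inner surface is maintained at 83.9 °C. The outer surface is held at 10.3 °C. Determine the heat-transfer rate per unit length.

Q' = 93.4 kW/m

Q' = 2πk·ΔT/ln(r₂/r₁) = 2π × 13.5 × 73.6 / ln(0.0789/0.0738) = 93400 W/m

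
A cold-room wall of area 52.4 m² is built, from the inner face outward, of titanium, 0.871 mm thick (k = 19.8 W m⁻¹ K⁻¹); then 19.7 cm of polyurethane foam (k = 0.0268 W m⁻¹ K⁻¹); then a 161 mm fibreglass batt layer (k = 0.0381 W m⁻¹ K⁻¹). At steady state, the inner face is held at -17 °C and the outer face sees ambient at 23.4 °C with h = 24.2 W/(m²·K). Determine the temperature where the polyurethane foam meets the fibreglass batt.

Series thermal resistances, inner to outer:
  R_titanium = L/(kA) = 8.71×10^-4/(19.8·52.4) = 8.395×10^-7 K/W
  R_polyurethane foam = L/(kA) = 0.197/(0.0268·52.4) = 0.1403 K/W
  R_fibreglass batt = L/(kA) = 0.161/(0.0381·52.4) = 0.08064 K/W
  R_conv,out = 1/(hA) = 1/(24.2·52.4) = 7.886×10^-4 K/W
ΣR = 8.395×10^-7 + 0.1403 + 0.08064 + 7.886×10^-4 = 0.2217 K/W
Q = ΔT/ΣR = (-17 °C − 23.4 °C)/0.2217 = -182.2 W
From the inner boundary to the polyurethane foam/fibreglass batt interface, ΣR_partial = 0.1403 K/W.
T_interface = T_in − Q·ΣR_partial = -17 °C − (-182.2)(0.1403) = 8.56 °C

T = 8.56 °C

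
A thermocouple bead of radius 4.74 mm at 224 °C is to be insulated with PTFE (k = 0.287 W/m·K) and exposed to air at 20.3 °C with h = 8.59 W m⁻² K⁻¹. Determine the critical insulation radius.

For a sphere, r_cr = 2k_ins/h = 2·0.287/8.59 = 0.0668 m = 6.68 cm

r_cr = 6.68 cm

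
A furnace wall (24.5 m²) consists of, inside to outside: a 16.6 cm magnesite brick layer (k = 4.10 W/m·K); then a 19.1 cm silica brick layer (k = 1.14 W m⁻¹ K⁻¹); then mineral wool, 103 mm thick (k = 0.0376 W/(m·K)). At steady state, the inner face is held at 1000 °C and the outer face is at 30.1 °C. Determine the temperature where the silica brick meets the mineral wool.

T = 932 °C

Treat each layer as a resistance in series:
  R_magnesite brick = L/(kA) = 0.166/(4.10·24.5) = 0.001653 K/W
  R_silica brick = L/(kA) = 0.191/(1.14·24.5) = 0.006839 K/W
  R_mineral wool = L/(kA) = 0.103/(0.0376·24.5) = 0.1118 K/W
ΣR = 0.001653 + 0.006839 + 0.1118 = 0.1203 K/W
Q = ΔT/ΣR = (1000 °C − 30.1 °C)/0.1203 = 8062 W
From the inner boundary to the silica brick/mineral wool interface, ΣR_partial = 0.008492 K/W.
T_interface = T_in − Q·ΣR_partial = 1000 °C − (8062)(0.008492) = 932 °C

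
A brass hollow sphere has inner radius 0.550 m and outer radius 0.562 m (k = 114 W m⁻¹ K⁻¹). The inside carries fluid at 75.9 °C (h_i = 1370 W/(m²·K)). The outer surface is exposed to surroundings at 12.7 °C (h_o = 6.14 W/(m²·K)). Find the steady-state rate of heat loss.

Q = 1530 W

Resistance network (inner→outer):
  R_conv,in = 1/(4πr²h) = 1/(4π·0.550²·1370) = 1.920×10^-4 K/W
  R_brass = (1/0.550 − 1/0.562)/(4πk) = 0.03882/(4π·114) = 2.710×10^-5 K/W
  R_conv,out = 1/(4πr²h) = 1/(4π·0.562²·6.14) = 0.04103 K/W
ΣR = 1.920×10^-4 + 2.710×10^-5 + 0.04103 = 0.04125 K/W
Q = ΔT/ΣR = (75.9 °C − 12.7 °C)/0.04125 = 1530 W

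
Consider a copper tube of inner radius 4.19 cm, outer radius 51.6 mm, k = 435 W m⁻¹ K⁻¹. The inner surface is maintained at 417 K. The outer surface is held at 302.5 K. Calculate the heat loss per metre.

Q' = 1500 kW/m

Q' = 2πk·ΔT/ln(r₂/r₁) = 2π × 435 × 114.5 / ln(0.0516/0.0419) = 1.50×10^6 W/m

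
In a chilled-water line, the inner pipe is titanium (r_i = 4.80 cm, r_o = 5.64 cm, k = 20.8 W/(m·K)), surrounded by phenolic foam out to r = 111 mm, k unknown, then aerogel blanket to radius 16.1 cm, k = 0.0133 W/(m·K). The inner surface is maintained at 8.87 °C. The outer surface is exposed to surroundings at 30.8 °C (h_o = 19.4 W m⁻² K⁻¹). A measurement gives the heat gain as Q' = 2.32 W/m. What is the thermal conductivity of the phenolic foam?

ΣR = ΔT/Q' = |8.87 − 30.8|/2.32 = 9.453 m·K/W
Known resistances:
  R'_titanium = ln(0.0564/0.0480)/(2πk) = 0.1613/(2π·20.8) = 0.001234 m·K/W
  R'_aerogel blanket = ln(0.161/0.111)/(2πk) = 0.3719/(2π·0.0133) = 4.450 m·K/W
  R'_conv,out = 1/(2πr h) = 1/(2π·0.161·19.4) = 0.05096 m·K/W
R_phenolic foam = ΣR − ΣR_known = 9.453 − 4.502 = 4.951 m·K/W
ln(r₂/r₁)/(2πk) = 4.951 ⇒ k = 0.6771/(2π·4.951) = 0.0218 W/m·K

k = 0.0218 W/m·K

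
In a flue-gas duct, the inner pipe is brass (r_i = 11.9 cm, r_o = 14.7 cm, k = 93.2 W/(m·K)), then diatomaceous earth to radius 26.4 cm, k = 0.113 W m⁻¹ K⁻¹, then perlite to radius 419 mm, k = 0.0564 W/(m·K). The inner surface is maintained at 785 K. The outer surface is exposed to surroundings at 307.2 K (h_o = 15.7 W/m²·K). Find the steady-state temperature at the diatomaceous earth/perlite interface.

Resistance network (inner→outer):
  R'_brass = ln(0.147/0.119)/(2πk) = 0.2113/(2π·93.2) = 3.608×10^-4 m·K/W
  R'_diatomaceous earth = ln(0.264/0.147)/(2πk) = 0.5855/(2π·0.113) = 0.8247 m·K/W
  R'_perlite = ln(0.419/0.264)/(2πk) = 0.4619/(2π·0.0564) = 1.303 m·K/W
  R'_conv,out = 1/(2πr h) = 1/(2π·0.419·15.7) = 0.02419 m·K/W
ΣR = 3.608×10^-4 + 0.8247 + 1.303 + 0.02419 = 2.152 m·K/W
Q' = ΔT/ΣR = (785 K − 307.2 K)/2.152 = 222.0 W/m
From the inner boundary to the diatomaceous earth/perlite interface, ΣR_partial = 0.8251 m·K/W.
T_interface = T_in − Q'·ΣR_partial = 785 K − (222.0)(0.8251) = 602 K

T = 602 K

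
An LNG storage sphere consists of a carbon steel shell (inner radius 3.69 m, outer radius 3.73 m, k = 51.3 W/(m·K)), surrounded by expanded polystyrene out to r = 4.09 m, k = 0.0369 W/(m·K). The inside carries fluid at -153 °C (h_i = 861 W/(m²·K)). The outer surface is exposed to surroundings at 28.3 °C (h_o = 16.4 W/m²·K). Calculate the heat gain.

Q = 3.54 kW

Resistance network (inner→outer):
  R_conv,in = 1/(4πr²h) = 1/(4π·3.69²·861) = 6.788×10^-6 K/W
  R_carbon steel = (1/3.69 − 1/3.73)/(4πk) = 0.002906/(4π·51.3) = 4.508×10^-6 K/W
  R_expanded polystyrene = (1/3.73 − 1/4.09)/(4πk) = 0.02360/(4π·0.0369) = 0.05089 K/W
  R_conv,out = 1/(4πr²h) = 1/(4π·4.09²·16.4) = 2.901×10^-4 K/W
ΣR = 6.788×10^-6 + 4.508×10^-6 + 0.05089 + 2.901×10^-4 = 0.05119 K/W
Q = ΔT/ΣR = (-153 °C − 28.3 °C)/0.05119 = -3540 W
(Negative Q ⇒ heat flows inward; heat gain = 3540 W.)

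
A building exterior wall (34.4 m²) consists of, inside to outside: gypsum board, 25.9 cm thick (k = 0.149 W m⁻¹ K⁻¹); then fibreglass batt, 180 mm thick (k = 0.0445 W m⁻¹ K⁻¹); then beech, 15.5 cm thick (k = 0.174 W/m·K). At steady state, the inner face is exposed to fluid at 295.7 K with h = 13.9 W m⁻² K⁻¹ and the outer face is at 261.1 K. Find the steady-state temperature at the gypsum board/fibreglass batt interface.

T = 286.4 K

Resistance network (inner→outer):
  R_conv,in = 1/(hA) = 1/(13.9·34.4) = 0.002091 K/W
  R_gypsum board = L/(kA) = 0.259/(0.149·34.4) = 0.05053 K/W
  R_fibreglass batt = L/(kA) = 0.180/(0.0445·34.4) = 0.1176 K/W
  R_beech = L/(kA) = 0.155/(0.174·34.4) = 0.02590 K/W
ΣR = 0.002091 + 0.05053 + 0.1176 + 0.02590 = 0.1961 K/W
Q = ΔT/ΣR = (295.7 K − 261.1 K)/0.1961 = 176.4 W
From the inner boundary to the gypsum board/fibreglass batt interface, ΣR_partial = 0.05262 K/W.
T_interface = T_in − Q·ΣR_partial = 295.7 K − (176.4)(0.05262) = 286.4 K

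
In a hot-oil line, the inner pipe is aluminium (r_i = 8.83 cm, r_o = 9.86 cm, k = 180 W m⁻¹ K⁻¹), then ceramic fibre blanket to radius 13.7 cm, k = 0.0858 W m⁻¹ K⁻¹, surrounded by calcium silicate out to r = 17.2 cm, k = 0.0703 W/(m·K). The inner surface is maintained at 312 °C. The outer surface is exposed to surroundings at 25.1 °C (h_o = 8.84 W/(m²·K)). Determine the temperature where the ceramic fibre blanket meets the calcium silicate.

Treat each layer as a resistance in series:
  R'_aluminium = ln(0.0986/0.0883)/(2πk) = 0.1103/(2π·180) = 9.755×10^-5 m·K/W
  R'_ceramic fibre blanket = ln(0.137/0.0986)/(2πk) = 0.3289/(2π·0.0858) = 0.6101 m·K/W
  R'_calcium silicate = ln(0.172/0.137)/(2πk) = 0.2275/(2π·0.0703) = 0.5151 m·K/W
  R'_conv,out = 1/(2πr h) = 1/(2π·0.172·8.84) = 0.1047 m·K/W
ΣR = 9.755×10^-5 + 0.6101 + 0.5151 + 0.1047 = 1.230 m·K/W
Q' = ΔT/ΣR = (312 °C − 25.1 °C)/1.230 = 233.3 W/m
From the inner boundary to the ceramic fibre blanket/calcium silicate interface, ΣR_partial = 0.6102 m·K/W.
T_interface = T_in − Q'·ΣR_partial = 312 °C − (233.3)(0.6102) = 170 °C

T = 170 °C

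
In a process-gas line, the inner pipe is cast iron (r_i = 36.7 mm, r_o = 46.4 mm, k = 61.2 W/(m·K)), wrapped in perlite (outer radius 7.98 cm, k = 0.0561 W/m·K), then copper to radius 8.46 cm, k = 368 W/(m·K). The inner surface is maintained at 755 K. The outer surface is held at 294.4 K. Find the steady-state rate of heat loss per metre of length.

Series thermal resistances, inner to outer:
  R'_cast iron = ln(0.0464/0.0367)/(2πk) = 0.2345/(2π·61.2) = 6.099×10^-4 m·K/W
  R'_perlite = ln(0.0798/0.0464)/(2πk) = 0.5422/(2π·0.0561) = 1.538 m·K/W
  R'_copper = ln(0.0846/0.0798)/(2πk) = 0.05841/(2π·368) = 2.526×10^-5 m·K/W
ΣR = 6.099×10^-4 + 1.538 + 2.526×10^-5 = 1.539 m·K/W
Q' = ΔT/ΣR = (755 K − 294.4 K)/1.539 = 299 W/m

Q' = 299 W/m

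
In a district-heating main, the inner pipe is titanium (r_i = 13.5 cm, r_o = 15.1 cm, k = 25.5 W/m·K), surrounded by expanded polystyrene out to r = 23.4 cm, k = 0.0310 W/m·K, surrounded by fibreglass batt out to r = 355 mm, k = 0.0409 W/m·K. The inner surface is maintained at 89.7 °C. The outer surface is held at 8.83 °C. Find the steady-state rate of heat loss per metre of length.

Series thermal resistances, inner to outer:
  R'_titanium = ln(0.151/0.135)/(2πk) = 0.1120/(2π·25.5) = 6.991×10^-4 m·K/W
  R'_expanded polystyrene = ln(0.234/0.151)/(2πk) = 0.4380/(2π·0.0310) = 2.249 m·K/W
  R'_fibreglass batt = ln(0.355/0.234)/(2πk) = 0.4168/(2π·0.0409) = 1.622 m·K/W
ΣR = 6.991×10^-4 + 2.249 + 1.622 = 3.872 m·K/W
Q' = ΔT/ΣR = (89.7 °C − 8.83 °C)/3.872 = 20.9 W/m

Q' = 20.9 W/m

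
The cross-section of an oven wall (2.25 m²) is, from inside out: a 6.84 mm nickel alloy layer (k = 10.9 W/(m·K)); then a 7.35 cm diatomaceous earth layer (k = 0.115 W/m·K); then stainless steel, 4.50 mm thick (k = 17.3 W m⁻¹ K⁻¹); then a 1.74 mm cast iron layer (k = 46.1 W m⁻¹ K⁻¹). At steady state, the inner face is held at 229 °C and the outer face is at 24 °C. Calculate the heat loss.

Series thermal resistances, inner to outer:
  R_nickel alloy = L/(kA) = 0.00684/(10.9·2.25) = 2.789×10^-4 K/W
  R_diatomaceous earth = L/(kA) = 0.0735/(0.115·2.25) = 0.2841 K/W
  R_stainless steel = L/(kA) = 0.00450/(17.3·2.25) = 1.156×10^-4 K/W
  R_cast iron = L/(kA) = 0.00174/(46.1·2.25) = 1.678×10^-5 K/W
ΣR = 2.789×10^-4 + 0.2841 + 1.156×10^-4 + 1.678×10^-5 = 0.2845 K/W
Q = ΔT/ΣR = (229 °C − 24 °C)/0.2845 = 721 W

Q = 721 W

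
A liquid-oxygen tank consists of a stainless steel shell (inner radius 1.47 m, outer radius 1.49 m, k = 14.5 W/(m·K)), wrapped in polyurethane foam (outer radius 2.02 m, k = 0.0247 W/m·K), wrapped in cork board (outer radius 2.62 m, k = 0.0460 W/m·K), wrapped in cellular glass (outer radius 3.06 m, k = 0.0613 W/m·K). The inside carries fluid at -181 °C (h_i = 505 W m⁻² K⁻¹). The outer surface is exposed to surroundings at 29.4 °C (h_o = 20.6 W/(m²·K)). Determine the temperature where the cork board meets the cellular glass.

T = 11.3 °C

Series thermal resistances, inner to outer:
  R_conv,in = 1/(4πr²h) = 1/(4π·1.47²·505) = 7.292×10^-5 K/W
  R_stainless steel = (1/1.47 − 1/1.49)/(4πk) = 0.009131/(4π·14.5) = 5.011×10^-5 K/W
  R_polyurethane foam = (1/1.49 − 1/2.02)/(4πk) = 0.1761/(4π·0.0247) = 0.5673 K/W
  R_cork board = (1/2.02 − 1/2.62)/(4πk) = 0.1134/(4π·0.0460) = 0.1961 K/W
  R_cellular glass = (1/2.62 − 1/3.06)/(4πk) = 0.05488/(4π·0.0613) = 0.07125 K/W
  R_conv,out = 1/(4πr²h) = 1/(4π·3.06²·20.6) = 4.126×10^-4 K/W
ΣR = 7.292×10^-5 + 5.011×10^-5 + 0.5673 + 0.1961 + 0.07125 + 4.126×10^-4 = 0.8352 K/W
Q = ΔT/ΣR = (-181 °C − 29.4 °C)/0.8352 = -251.9 W
From the inner boundary to the cork board/cellular glass interface, ΣR_partial = 0.7635 K/W.
T_interface = T_in − Q·ΣR_partial = -181 °C − (-251.9)(0.7635) = 11.3 °C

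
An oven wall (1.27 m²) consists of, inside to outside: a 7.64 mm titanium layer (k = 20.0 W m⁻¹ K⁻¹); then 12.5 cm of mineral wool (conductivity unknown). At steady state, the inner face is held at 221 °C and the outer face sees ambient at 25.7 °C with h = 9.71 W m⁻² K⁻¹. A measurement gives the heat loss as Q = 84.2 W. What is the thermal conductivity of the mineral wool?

k = 0.0440 W/m·K

ΣR = ΔT/Q = |221 − 25.7|/84.2 = 2.319 K/W
Known resistances:
  R_titanium = L/(kA) = 0.00764/(20.0·1.27) = 3.008×10^-4 K/W
  R_conv,out = 1/(hA) = 1/(9.71·1.27) = 0.08109 K/W
R_mineral wool = ΣR − ΣR_known = 2.319 − 0.08139 = 2.238 K/W
L/(kA) = 2.238 ⇒ k = 0.125/(2.238·1.27) = 0.0440 W/m·K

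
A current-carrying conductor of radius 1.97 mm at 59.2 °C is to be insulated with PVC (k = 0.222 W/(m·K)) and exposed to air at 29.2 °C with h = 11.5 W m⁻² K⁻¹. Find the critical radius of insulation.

For a cylinder, r_cr = k_ins/h = 0.222/11.5 = 0.0193 m = 1.93 cm

r_cr = 1.93 cm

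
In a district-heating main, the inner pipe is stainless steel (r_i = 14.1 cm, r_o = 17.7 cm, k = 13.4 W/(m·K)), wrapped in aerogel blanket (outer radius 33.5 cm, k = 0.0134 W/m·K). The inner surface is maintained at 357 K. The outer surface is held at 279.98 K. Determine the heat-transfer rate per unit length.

Series thermal resistances, inner to outer:
  R'_stainless steel = ln(0.177/0.141)/(2πk) = 0.2274/(2π·13.4) = 0.002701 m·K/W
  R'_aerogel blanket = ln(0.335/0.177)/(2πk) = 0.6380/(2π·0.0134) = 7.577 m·K/W
ΣR = 0.002701 + 7.577 = 7.580 m·K/W
Q' = ΔT/ΣR = (357 K − 279.98 K)/7.580 = 10.2 W/m

Q' = 10.2 W/m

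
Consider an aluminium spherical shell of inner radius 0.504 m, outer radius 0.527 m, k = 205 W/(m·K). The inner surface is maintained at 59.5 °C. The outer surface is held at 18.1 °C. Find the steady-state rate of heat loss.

Q = 4πk·ΔT/(1/r₁ − 1/r₂) = 4π × 205 × 41.4 / (1/0.504 − 1/0.527) = 1.23×10^6 W

Q = 1.23×10^6 W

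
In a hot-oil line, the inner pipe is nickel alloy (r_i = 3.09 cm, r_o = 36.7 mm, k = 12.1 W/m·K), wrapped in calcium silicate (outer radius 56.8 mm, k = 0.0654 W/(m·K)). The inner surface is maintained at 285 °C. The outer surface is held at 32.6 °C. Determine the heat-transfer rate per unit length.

Series thermal resistances, inner to outer:
  R'_nickel alloy = ln(0.0367/0.0309)/(2πk) = 0.1720/(2π·12.1) = 0.002263 m·K/W
  R'_calcium silicate = ln(0.0568/0.0367)/(2πk) = 0.4368/(2π·0.0654) = 1.063 m·K/W
ΣR = 0.002263 + 1.063 = 1.065 m·K/W
Q' = ΔT/ΣR = (285 °C − 32.6 °C)/1.065 = 237 W/m

Q' = 237 W/m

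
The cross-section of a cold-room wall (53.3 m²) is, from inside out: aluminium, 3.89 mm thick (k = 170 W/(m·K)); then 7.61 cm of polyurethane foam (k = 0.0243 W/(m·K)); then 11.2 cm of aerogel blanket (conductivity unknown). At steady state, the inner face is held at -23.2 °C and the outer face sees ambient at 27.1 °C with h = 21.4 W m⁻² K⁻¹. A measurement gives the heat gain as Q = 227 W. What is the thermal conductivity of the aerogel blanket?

k = 0.0130 W/m·K

ΣR = ΔT/Q = |-23.2 − 27.1|/227 = 0.2216 K/W
Known resistances:
  R_aluminium = L/(kA) = 0.00389/(170·53.3) = 4.293×10^-7 K/W
  R_polyurethane foam = L/(kA) = 0.0761/(0.0243·53.3) = 0.05876 K/W
  R_conv,out = 1/(hA) = 1/(21.4·53.3) = 8.767×10^-4 K/W
R_aerogel blanket = ΣR − ΣR_known = 0.2216 − 0.05964 = 0.1620 K/W
L/(kA) = 0.1620 ⇒ k = 0.112/(0.1620·53.3) = 0.0130 W/m·K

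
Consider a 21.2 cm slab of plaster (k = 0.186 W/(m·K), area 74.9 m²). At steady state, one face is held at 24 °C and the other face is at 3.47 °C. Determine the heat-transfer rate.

Q = kA·ΔT/L = 0.186 × 74.9 × |24 °C − 3.47 °C| / 0.212 = 1350 W

Q = 1350 W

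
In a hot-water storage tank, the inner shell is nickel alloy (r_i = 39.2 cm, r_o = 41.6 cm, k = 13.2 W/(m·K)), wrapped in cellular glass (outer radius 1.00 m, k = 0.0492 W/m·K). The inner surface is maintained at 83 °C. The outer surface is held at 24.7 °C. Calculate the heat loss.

Q = 25.7 W

Resistance network (inner→outer):
  R_nickel alloy = (1/0.392 − 1/0.416)/(4πk) = 0.1472/(4π·13.2) = 8.873×10^-4 K/W
  R_cellular glass = (1/0.416 − 1/1.00)/(4πk) = 1.404/(4π·0.0492) = 2.271 K/W
ΣR = 8.873×10^-4 + 2.271 = 2.272 K/W
Q = ΔT/ΣR = (83 °C − 24.7 °C)/2.272 = 25.7 W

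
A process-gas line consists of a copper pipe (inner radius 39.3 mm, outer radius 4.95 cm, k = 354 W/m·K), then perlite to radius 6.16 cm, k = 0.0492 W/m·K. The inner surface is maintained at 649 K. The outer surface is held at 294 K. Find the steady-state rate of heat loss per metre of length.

Series thermal resistances, inner to outer:
  R'_copper = ln(0.0495/0.0393)/(2πk) = 0.2307/(2π·354) = 1.037×10^-4 m·K/W
  R'_perlite = ln(0.0616/0.0495)/(2πk) = 0.2187/(2π·0.0492) = 0.7074 m·K/W
ΣR = 1.037×10^-4 + 0.7074 = 0.7075 m·K/W
Q' = ΔT/ΣR = (649 K − 294 K)/0.7075 = 502 W/m

Q' = 502 W/m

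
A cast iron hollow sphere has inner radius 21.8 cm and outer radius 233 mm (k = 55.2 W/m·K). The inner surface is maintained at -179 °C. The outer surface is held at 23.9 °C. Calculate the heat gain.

Q = 4πk·ΔT/(1/r₁ − 1/r₂) = 4π × 55.2 × 202.9 / (1/0.218 − 1/0.233) = 4.77×10^5 W

Q = 4.77×10^5 W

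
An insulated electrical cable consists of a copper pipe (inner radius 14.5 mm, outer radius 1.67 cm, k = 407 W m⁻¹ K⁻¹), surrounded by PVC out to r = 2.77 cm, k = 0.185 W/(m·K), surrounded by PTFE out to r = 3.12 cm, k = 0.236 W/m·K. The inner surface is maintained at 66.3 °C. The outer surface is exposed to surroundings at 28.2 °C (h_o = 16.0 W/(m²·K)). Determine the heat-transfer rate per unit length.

Resistance network (inner→outer):
  R'_copper = ln(0.0167/0.0145)/(2πk) = 0.1413/(2π·407) = 5.524×10^-5 m·K/W
  R'_PVC = ln(0.0277/0.0167)/(2πk) = 0.5060/(2π·0.185) = 0.4353 m·K/W
  R'_PTFE = ln(0.0312/0.0277)/(2πk) = 0.1190/(2π·0.236) = 0.08024 m·K/W
  R'_conv,out = 1/(2πr h) = 1/(2π·0.0312·16.0) = 0.3188 m·K/W
ΣR = 5.524×10^-5 + 0.4353 + 0.08024 + 0.3188 = 0.8344 m·K/W
Q' = ΔT/ΣR = (66.3 °C − 28.2 °C)/0.8344 = 45.7 W/m

Q' = 45.7 W/m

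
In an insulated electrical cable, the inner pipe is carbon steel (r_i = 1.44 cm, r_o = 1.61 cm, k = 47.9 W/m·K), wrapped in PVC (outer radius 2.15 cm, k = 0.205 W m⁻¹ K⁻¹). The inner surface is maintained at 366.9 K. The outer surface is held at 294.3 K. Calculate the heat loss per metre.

Q' = 323 W/m

Series thermal resistances, inner to outer:
  R'_carbon steel = ln(0.0161/0.0144)/(2πk) = 0.1116/(2π·47.9) = 3.708×10^-4 m·K/W
  R'_PVC = ln(0.0215/0.0161)/(2πk) = 0.2892/(2π·0.205) = 0.2246 m·K/W
ΣR = 3.708×10^-4 + 0.2246 = 0.2250 m·K/W
Q' = ΔT/ΣR = (366.9 K − 294.3 K)/0.2250 = 323 W/m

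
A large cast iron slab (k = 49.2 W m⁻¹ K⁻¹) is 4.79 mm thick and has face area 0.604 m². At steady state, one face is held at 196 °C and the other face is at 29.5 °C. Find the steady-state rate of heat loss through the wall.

Q = kA·ΔT/L = 49.2 × 0.604 × |196 °C − 29.5 °C| / 0.00479 = 1.03×10^6 W

Q = 1030 kW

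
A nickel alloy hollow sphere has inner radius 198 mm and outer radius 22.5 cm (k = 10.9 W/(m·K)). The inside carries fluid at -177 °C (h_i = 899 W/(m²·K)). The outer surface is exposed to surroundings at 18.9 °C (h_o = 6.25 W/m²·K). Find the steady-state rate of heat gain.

Treat each layer as a resistance in series:
  R_conv,in = 1/(4πr²h) = 1/(4π·0.198²·899) = 0.002258 K/W
  R_nickel alloy = (1/0.198 − 1/0.225)/(4πk) = 0.6061/(4π·10.9) = 0.004425 K/W
  R_conv,out = 1/(4πr²h) = 1/(4π·0.225²·6.25) = 0.2515 K/W
ΣR = 0.002258 + 0.004425 + 0.2515 = 0.2582 K/W
Q = ΔT/ΣR = (-177 °C − 18.9 °C)/0.2582 = -759 W
(Negative Q ⇒ heat flows inward; heat gain = 759 W.)

Q = 759 W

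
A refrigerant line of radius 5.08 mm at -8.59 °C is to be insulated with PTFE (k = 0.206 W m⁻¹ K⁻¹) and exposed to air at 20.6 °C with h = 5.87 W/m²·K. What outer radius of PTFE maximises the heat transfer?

r_cr = 3.51 cm

For a cylinder, r_cr = k_ins/h = 0.206/5.87 = 0.0351 m = 3.51 cm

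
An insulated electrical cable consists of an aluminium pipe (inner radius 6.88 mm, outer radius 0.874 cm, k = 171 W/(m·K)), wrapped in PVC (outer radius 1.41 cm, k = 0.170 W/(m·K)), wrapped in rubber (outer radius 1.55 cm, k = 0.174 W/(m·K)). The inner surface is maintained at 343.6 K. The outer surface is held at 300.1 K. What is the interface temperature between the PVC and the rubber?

T = 307.1 K

Resistance network (inner→outer):
  R'_aluminium = ln(0.00874/0.00688)/(2πk) = 0.2393/(2π·171) = 2.227×10^-4 m·K/W
  R'_PVC = ln(0.0141/0.00874)/(2πk) = 0.4783/(2π·0.170) = 0.4478 m·K/W
  R'_rubber = ln(0.0155/0.0141)/(2πk) = 0.09467/(2π·0.174) = 0.08659 m·K/W
ΣR = 2.227×10^-4 + 0.4478 + 0.08659 = 0.5346 m·K/W
Q' = ΔT/ΣR = (343.6 K − 300.1 K)/0.5346 = 81.37 W/m
From the inner boundary to the PVC/rubber interface, ΣR_partial = 0.4480 m·K/W.
T_interface = T_in − Q'·ΣR_partial = 343.6 K − (81.37)(0.4480) = 307.1 K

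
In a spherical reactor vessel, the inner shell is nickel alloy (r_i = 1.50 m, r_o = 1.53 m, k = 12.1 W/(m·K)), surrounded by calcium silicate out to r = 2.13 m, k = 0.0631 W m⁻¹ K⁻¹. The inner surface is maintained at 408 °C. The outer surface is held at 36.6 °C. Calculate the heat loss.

Treat each layer as a resistance in series:
  R_nickel alloy = (1/1.50 − 1/1.53)/(4πk) = 0.01307/(4π·12.1) = 8.597×10^-5 K/W
  R_calcium silicate = (1/1.53 − 1/2.13)/(4πk) = 0.1841/(4π·0.0631) = 0.2322 K/W
ΣR = 8.597×10^-5 + 0.2322 = 0.2323 K/W
Q = ΔT/ΣR = (408 °C − 36.6 °C)/0.2323 = 1600 W

Q = 1600 W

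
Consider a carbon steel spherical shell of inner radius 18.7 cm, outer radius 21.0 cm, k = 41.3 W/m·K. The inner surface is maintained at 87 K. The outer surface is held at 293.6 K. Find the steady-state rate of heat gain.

Q = 1.83×10^5 W

Q = 4πk·ΔT/(1/r₁ − 1/r₂) = 4π × 41.3 × 206.6 / (1/0.187 − 1/0.210) = 1.83×10^5 W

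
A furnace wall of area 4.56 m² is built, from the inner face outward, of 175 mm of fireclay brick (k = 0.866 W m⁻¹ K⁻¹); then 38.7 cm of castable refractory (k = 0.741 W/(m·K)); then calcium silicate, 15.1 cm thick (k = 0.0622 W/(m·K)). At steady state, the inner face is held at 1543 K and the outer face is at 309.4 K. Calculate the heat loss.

Treat each layer as a resistance in series:
  R_fireclay brick = L/(kA) = 0.175/(0.866·4.56) = 0.04432 K/W
  R_castable refractory = L/(kA) = 0.387/(0.741·4.56) = 0.1145 K/W
  R_calcium silicate = L/(kA) = 0.151/(0.0622·4.56) = 0.5324 K/W
ΣR = 0.04432 + 0.1145 + 0.5324 = 0.6912 K/W
Q = ΔT/ΣR = (1543 K − 309.4 K)/0.6912 = 1780 W

Q = 1780 W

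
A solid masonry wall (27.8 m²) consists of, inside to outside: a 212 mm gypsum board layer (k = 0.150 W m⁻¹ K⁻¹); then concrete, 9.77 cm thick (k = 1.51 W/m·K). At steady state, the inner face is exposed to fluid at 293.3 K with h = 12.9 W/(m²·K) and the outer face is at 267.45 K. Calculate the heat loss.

Treat each layer as a resistance in series:
  R_conv,in = 1/(hA) = 1/(12.9·27.8) = 0.002788 K/W
  R_gypsum board = L/(kA) = 0.212/(0.150·27.8) = 0.05084 K/W
  R_concrete = L/(kA) = 0.0977/(1.51·27.8) = 0.002327 K/W
ΣR = 0.002788 + 0.05084 + 0.002327 = 0.05596 K/W
Q = ΔT/ΣR = (293.3 K − 267.45 K)/0.05596 = 462 W

Q = 462 W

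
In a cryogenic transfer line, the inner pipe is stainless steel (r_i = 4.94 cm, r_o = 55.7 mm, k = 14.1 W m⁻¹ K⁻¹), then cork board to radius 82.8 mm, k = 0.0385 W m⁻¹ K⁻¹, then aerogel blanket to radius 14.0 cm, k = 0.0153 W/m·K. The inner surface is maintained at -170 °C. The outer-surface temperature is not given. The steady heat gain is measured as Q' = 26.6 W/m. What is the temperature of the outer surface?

T_out = 19.0 °C

Sum the resistances:
  R'_stainless steel = ln(0.0557/0.0494)/(2πk) = 0.1200/(2π·14.1) = 0.001355 m·K/W
  R'_cork board = ln(0.0828/0.0557)/(2πk) = 0.3964/(2π·0.0385) = 1.639 m·K/W
  R'_aerogel blanket = ln(0.140/0.0828)/(2πk) = 0.5252/(2π·0.0153) = 5.463 m·K/W
ΣR = 7.104 m·K/W
ΔT = Q'·ΣR = 26.6 × 7.104 = 189.0 K
Heat flows inward, so T_out = T_in + ΔT = -170 + 189.0 = 19.0 °C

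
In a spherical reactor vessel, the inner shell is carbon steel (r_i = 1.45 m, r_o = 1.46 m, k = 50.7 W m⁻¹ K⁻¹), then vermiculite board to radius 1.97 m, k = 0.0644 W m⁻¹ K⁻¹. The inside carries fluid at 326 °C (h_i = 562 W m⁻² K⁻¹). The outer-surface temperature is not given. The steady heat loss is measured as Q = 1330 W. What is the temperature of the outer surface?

Sum the resistances:
  R_conv,in = 1/(4πr²h) = 1/(4π·1.45²·562) = 6.735×10^-5 K/W
  R_carbon steel = (1/1.45 − 1/1.46)/(4πk) = 0.004724/(4π·50.7) = 7.414×10^-6 K/W
  R_vermiculite board = (1/1.46 − 1/1.97)/(4πk) = 0.1773/(4π·0.0644) = 0.2191 K/W
ΣR = 0.2192 K/W
ΔT = Q·ΣR = 1330 × 0.2192 = 291.5 K
Heat flows outward, so T_out = T_in − ΔT = 326 − 291.5 = 34.5 °C

T_out = 34.5 °C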